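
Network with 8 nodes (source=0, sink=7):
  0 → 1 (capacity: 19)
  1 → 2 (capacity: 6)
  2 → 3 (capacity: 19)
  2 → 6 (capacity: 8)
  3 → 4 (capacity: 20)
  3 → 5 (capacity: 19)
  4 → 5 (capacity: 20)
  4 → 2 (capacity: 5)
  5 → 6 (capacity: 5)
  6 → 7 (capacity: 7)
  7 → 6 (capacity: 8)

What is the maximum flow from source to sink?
Maximum flow = 6

Max flow: 6

Flow assignment:
  0 → 1: 6/19
  1 → 2: 6/6
  2 → 6: 6/8
  6 → 7: 6/7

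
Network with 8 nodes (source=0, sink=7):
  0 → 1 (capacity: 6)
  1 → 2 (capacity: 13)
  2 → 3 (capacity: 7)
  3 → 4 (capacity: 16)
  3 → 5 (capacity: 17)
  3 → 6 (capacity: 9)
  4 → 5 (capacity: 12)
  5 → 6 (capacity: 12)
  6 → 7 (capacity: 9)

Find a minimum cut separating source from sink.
Min cut value = 6, edges: (0,1)

Min cut value: 6
Partition: S = [0], T = [1, 2, 3, 4, 5, 6, 7]
Cut edges: (0,1)

By max-flow min-cut theorem, max flow = min cut = 6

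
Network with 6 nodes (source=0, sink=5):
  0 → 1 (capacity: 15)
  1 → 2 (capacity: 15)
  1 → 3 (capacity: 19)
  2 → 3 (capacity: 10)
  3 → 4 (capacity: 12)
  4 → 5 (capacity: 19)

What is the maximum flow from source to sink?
Maximum flow = 12

Max flow: 12

Flow assignment:
  0 → 1: 12/15
  1 → 3: 12/19
  3 → 4: 12/12
  4 → 5: 12/19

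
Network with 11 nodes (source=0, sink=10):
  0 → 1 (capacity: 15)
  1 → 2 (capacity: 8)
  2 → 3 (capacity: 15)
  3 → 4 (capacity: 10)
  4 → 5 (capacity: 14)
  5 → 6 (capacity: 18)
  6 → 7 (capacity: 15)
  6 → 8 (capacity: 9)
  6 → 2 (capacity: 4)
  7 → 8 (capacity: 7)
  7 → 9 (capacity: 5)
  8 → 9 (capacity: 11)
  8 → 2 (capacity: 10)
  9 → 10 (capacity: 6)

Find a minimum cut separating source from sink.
Min cut value = 6, edges: (9,10)

Min cut value: 6
Partition: S = [0, 1, 2, 3, 4, 5, 6, 7, 8, 9], T = [10]
Cut edges: (9,10)

By max-flow min-cut theorem, max flow = min cut = 6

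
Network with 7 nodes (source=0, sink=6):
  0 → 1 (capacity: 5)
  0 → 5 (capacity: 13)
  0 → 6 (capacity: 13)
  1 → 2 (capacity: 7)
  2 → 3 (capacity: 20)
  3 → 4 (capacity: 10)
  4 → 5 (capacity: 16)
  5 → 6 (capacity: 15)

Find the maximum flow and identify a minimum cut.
Max flow = 28, Min cut edges: (0,6), (5,6)

Maximum flow: 28
Minimum cut: (0,6), (5,6)
Partition: S = [0, 1, 2, 3, 4, 5], T = [6]

Max-flow min-cut theorem verified: both equal 28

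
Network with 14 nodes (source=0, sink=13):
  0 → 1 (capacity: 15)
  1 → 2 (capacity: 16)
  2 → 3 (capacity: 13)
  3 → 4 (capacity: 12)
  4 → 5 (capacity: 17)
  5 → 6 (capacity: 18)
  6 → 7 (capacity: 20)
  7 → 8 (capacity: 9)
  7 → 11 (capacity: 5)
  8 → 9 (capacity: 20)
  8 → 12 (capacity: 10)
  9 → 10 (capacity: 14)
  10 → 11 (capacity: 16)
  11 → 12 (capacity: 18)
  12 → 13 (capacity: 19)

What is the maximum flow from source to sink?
Maximum flow = 12

Max flow: 12

Flow assignment:
  0 → 1: 12/15
  1 → 2: 12/16
  2 → 3: 12/13
  3 → 4: 12/12
  4 → 5: 12/17
  5 → 6: 12/18
  6 → 7: 12/20
  7 → 8: 9/9
  7 → 11: 3/5
  8 → 12: 9/10
  11 → 12: 3/18
  12 → 13: 12/19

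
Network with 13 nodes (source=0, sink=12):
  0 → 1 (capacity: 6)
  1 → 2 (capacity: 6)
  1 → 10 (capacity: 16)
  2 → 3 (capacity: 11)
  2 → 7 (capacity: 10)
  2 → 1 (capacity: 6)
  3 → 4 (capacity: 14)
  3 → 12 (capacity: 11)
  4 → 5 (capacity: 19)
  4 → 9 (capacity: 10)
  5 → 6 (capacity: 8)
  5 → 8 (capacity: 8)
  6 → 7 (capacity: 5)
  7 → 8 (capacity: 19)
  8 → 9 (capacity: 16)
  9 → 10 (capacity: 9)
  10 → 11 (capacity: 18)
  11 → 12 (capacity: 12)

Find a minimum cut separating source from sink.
Min cut value = 6, edges: (0,1)

Min cut value: 6
Partition: S = [0], T = [1, 2, 3, 4, 5, 6, 7, 8, 9, 10, 11, 12]
Cut edges: (0,1)

By max-flow min-cut theorem, max flow = min cut = 6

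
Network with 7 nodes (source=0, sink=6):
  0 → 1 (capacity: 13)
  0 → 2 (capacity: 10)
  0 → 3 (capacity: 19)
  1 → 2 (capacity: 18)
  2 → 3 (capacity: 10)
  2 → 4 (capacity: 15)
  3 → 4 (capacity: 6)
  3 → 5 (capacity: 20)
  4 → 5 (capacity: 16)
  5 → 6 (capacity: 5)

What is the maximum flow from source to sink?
Maximum flow = 5

Max flow: 5

Flow assignment:
  0 → 1: 5/13
  1 → 2: 5/18
  2 → 3: 5/10
  3 → 4: 5/6
  4 → 5: 5/16
  5 → 6: 5/5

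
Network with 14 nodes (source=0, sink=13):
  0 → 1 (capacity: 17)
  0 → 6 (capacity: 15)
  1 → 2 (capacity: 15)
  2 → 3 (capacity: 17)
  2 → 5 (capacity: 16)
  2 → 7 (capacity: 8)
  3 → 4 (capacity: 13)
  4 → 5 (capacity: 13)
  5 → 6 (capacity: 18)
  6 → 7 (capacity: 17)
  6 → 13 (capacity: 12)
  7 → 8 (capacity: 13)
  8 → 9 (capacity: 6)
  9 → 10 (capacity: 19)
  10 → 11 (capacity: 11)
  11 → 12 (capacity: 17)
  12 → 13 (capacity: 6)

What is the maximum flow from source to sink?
Maximum flow = 18

Max flow: 18

Flow assignment:
  0 → 1: 13/17
  0 → 6: 5/15
  1 → 2: 13/15
  2 → 5: 7/16
  2 → 7: 6/8
  5 → 6: 7/18
  6 → 13: 12/12
  7 → 8: 6/13
  8 → 9: 6/6
  9 → 10: 6/19
  10 → 11: 6/11
  11 → 12: 6/17
  12 → 13: 6/6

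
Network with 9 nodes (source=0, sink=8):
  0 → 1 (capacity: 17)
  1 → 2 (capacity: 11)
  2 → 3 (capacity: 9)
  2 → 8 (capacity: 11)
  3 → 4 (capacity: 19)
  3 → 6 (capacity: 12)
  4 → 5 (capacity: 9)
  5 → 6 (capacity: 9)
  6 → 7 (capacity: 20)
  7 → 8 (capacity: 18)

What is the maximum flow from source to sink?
Maximum flow = 11

Max flow: 11

Flow assignment:
  0 → 1: 11/17
  1 → 2: 11/11
  2 → 8: 11/11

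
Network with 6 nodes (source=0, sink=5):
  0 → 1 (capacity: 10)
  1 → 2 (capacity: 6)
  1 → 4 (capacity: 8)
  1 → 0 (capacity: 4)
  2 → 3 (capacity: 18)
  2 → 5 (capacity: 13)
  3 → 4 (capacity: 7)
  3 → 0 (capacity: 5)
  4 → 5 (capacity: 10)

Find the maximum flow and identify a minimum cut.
Max flow = 10, Min cut edges: (0,1)

Maximum flow: 10
Minimum cut: (0,1)
Partition: S = [0], T = [1, 2, 3, 4, 5]

Max-flow min-cut theorem verified: both equal 10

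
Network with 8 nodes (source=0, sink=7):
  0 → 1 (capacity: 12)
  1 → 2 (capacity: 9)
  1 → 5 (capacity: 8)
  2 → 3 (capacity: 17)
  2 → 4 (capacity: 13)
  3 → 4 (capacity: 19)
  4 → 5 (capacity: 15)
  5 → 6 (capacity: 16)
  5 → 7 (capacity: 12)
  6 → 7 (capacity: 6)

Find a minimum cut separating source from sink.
Min cut value = 12, edges: (0,1)

Min cut value: 12
Partition: S = [0], T = [1, 2, 3, 4, 5, 6, 7]
Cut edges: (0,1)

By max-flow min-cut theorem, max flow = min cut = 12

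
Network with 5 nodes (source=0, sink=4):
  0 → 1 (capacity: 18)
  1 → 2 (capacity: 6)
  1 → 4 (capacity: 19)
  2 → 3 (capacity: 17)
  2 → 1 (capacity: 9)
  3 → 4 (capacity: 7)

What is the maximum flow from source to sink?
Maximum flow = 18

Max flow: 18

Flow assignment:
  0 → 1: 18/18
  1 → 4: 18/19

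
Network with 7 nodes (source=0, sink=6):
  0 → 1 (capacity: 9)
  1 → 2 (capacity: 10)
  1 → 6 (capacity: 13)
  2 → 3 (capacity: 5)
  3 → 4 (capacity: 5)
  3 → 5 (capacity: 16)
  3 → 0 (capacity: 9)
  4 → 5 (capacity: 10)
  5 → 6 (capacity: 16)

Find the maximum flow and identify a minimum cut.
Max flow = 9, Min cut edges: (0,1)

Maximum flow: 9
Minimum cut: (0,1)
Partition: S = [0], T = [1, 2, 3, 4, 5, 6]

Max-flow min-cut theorem verified: both equal 9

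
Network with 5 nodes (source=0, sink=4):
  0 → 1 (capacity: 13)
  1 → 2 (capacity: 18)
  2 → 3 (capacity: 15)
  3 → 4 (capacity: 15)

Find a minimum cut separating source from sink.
Min cut value = 13, edges: (0,1)

Min cut value: 13
Partition: S = [0], T = [1, 2, 3, 4]
Cut edges: (0,1)

By max-flow min-cut theorem, max flow = min cut = 13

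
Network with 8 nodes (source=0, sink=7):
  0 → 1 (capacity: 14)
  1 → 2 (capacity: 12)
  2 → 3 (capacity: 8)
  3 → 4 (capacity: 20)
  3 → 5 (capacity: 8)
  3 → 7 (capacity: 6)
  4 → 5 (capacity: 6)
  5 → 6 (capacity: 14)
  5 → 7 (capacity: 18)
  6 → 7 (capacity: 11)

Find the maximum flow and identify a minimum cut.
Max flow = 8, Min cut edges: (2,3)

Maximum flow: 8
Minimum cut: (2,3)
Partition: S = [0, 1, 2], T = [3, 4, 5, 6, 7]

Max-flow min-cut theorem verified: both equal 8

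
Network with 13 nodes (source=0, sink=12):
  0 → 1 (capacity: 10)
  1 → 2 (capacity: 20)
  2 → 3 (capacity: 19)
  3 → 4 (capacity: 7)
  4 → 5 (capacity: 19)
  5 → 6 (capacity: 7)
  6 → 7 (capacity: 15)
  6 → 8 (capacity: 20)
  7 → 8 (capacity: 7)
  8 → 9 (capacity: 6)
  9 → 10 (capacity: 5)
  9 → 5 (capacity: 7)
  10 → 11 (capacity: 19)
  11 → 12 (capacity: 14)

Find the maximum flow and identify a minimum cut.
Max flow = 5, Min cut edges: (9,10)

Maximum flow: 5
Minimum cut: (9,10)
Partition: S = [0, 1, 2, 3, 4, 5, 6, 7, 8, 9], T = [10, 11, 12]

Max-flow min-cut theorem verified: both equal 5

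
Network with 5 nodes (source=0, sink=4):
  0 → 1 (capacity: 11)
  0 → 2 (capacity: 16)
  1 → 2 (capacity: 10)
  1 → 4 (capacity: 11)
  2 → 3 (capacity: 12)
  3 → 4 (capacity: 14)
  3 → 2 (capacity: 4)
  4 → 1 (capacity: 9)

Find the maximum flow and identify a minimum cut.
Max flow = 23, Min cut edges: (1,4), (2,3)

Maximum flow: 23
Minimum cut: (1,4), (2,3)
Partition: S = [0, 1, 2], T = [3, 4]

Max-flow min-cut theorem verified: both equal 23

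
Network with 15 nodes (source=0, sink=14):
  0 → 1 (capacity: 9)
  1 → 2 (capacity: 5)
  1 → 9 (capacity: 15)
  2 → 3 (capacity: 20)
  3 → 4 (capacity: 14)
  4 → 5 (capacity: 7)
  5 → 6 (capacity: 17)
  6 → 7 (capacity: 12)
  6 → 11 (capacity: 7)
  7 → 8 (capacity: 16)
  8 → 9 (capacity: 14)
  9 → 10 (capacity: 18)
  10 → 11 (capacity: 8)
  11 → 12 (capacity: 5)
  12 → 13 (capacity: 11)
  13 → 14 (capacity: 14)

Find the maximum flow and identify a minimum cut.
Max flow = 5, Min cut edges: (11,12)

Maximum flow: 5
Minimum cut: (11,12)
Partition: S = [0, 1, 2, 3, 4, 5, 6, 7, 8, 9, 10, 11], T = [12, 13, 14]

Max-flow min-cut theorem verified: both equal 5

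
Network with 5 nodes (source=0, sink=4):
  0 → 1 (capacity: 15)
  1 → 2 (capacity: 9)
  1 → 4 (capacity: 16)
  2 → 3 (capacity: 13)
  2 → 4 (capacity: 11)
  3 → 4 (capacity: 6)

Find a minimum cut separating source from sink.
Min cut value = 15, edges: (0,1)

Min cut value: 15
Partition: S = [0], T = [1, 2, 3, 4]
Cut edges: (0,1)

By max-flow min-cut theorem, max flow = min cut = 15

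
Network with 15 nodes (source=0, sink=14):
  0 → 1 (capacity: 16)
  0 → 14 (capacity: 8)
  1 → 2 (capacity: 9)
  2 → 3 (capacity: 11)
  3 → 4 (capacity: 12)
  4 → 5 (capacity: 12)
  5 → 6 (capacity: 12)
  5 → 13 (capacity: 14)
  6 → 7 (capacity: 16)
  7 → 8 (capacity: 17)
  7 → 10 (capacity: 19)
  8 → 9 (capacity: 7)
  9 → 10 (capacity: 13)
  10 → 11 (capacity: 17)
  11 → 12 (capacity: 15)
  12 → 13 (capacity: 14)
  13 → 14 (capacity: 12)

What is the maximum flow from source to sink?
Maximum flow = 17

Max flow: 17

Flow assignment:
  0 → 1: 9/16
  0 → 14: 8/8
  1 → 2: 9/9
  2 → 3: 9/11
  3 → 4: 9/12
  4 → 5: 9/12
  5 → 13: 9/14
  13 → 14: 9/12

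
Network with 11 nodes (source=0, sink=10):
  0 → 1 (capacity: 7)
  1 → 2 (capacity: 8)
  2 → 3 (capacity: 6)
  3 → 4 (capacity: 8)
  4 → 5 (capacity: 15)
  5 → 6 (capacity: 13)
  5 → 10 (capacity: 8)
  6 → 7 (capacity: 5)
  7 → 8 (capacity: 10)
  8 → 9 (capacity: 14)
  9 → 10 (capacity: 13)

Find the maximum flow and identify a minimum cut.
Max flow = 6, Min cut edges: (2,3)

Maximum flow: 6
Minimum cut: (2,3)
Partition: S = [0, 1, 2], T = [3, 4, 5, 6, 7, 8, 9, 10]

Max-flow min-cut theorem verified: both equal 6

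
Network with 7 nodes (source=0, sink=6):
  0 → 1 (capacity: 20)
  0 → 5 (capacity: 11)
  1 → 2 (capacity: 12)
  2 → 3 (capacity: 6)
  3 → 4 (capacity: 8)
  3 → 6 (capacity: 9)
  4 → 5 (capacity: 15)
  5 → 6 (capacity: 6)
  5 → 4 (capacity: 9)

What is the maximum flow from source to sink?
Maximum flow = 12

Max flow: 12

Flow assignment:
  0 → 1: 6/20
  0 → 5: 6/11
  1 → 2: 6/12
  2 → 3: 6/6
  3 → 6: 6/9
  5 → 6: 6/6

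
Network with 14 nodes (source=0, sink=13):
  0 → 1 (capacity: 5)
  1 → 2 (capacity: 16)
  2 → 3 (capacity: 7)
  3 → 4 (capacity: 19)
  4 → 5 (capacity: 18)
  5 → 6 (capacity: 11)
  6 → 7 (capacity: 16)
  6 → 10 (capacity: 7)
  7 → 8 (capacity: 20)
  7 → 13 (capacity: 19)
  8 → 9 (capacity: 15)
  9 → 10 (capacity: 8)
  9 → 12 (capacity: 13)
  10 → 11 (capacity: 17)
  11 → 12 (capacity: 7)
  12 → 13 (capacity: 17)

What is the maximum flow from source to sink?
Maximum flow = 5

Max flow: 5

Flow assignment:
  0 → 1: 5/5
  1 → 2: 5/16
  2 → 3: 5/7
  3 → 4: 5/19
  4 → 5: 5/18
  5 → 6: 5/11
  6 → 7: 5/16
  7 → 13: 5/19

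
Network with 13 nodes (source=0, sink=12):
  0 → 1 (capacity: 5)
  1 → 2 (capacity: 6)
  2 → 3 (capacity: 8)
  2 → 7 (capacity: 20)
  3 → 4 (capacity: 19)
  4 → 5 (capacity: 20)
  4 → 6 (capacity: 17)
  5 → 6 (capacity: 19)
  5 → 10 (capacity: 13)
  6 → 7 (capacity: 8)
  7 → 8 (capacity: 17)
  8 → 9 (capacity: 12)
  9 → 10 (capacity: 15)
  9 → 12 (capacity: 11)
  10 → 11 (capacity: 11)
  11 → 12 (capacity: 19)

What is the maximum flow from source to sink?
Maximum flow = 5

Max flow: 5

Flow assignment:
  0 → 1: 5/5
  1 → 2: 5/6
  2 → 7: 5/20
  7 → 8: 5/17
  8 → 9: 5/12
  9 → 12: 5/11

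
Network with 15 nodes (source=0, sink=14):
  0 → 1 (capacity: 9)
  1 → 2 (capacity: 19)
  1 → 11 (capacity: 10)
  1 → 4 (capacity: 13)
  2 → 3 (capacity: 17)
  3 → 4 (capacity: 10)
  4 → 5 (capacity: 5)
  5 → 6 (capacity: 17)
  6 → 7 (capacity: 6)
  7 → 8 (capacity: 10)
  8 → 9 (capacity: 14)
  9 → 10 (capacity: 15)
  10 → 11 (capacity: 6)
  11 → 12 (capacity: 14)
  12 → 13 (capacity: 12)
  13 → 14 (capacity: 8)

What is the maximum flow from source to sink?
Maximum flow = 8

Max flow: 8

Flow assignment:
  0 → 1: 8/9
  1 → 11: 8/10
  11 → 12: 8/14
  12 → 13: 8/12
  13 → 14: 8/8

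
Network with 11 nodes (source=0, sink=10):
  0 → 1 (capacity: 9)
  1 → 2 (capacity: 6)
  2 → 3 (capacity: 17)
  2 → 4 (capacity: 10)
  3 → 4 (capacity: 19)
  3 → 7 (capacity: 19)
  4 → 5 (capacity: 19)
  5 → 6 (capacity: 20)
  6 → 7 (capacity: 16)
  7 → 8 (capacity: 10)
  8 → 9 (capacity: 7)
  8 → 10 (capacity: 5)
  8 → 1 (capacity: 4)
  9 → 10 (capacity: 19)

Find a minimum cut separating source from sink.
Min cut value = 6, edges: (1,2)

Min cut value: 6
Partition: S = [0, 1], T = [2, 3, 4, 5, 6, 7, 8, 9, 10]
Cut edges: (1,2)

By max-flow min-cut theorem, max flow = min cut = 6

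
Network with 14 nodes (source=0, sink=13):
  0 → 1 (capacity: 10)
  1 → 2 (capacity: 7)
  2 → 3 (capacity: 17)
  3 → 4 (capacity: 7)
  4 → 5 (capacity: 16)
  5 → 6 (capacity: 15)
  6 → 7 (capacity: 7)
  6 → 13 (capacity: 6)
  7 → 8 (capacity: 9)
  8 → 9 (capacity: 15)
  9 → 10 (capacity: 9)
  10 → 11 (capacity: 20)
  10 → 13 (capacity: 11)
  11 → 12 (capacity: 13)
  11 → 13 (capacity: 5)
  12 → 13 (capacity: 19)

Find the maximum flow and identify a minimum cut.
Max flow = 7, Min cut edges: (3,4)

Maximum flow: 7
Minimum cut: (3,4)
Partition: S = [0, 1, 2, 3], T = [4, 5, 6, 7, 8, 9, 10, 11, 12, 13]

Max-flow min-cut theorem verified: both equal 7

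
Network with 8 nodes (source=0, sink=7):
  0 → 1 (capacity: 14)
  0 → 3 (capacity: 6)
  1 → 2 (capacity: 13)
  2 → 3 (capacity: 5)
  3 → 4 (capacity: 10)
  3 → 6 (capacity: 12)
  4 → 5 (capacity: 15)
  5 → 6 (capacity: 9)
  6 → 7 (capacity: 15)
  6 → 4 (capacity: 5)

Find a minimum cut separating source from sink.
Min cut value = 11, edges: (0,3), (2,3)

Min cut value: 11
Partition: S = [0, 1, 2], T = [3, 4, 5, 6, 7]
Cut edges: (0,3), (2,3)

By max-flow min-cut theorem, max flow = min cut = 11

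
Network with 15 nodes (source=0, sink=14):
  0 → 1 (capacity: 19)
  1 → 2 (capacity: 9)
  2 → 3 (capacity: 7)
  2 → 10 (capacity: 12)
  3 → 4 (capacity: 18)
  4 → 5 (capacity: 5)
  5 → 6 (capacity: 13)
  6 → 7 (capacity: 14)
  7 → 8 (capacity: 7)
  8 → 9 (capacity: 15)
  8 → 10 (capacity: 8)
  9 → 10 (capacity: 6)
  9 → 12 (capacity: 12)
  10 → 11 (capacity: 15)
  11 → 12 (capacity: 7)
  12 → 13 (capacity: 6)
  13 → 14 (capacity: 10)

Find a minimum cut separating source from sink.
Min cut value = 6, edges: (12,13)

Min cut value: 6
Partition: S = [0, 1, 2, 3, 4, 5, 6, 7, 8, 9, 10, 11, 12], T = [13, 14]
Cut edges: (12,13)

By max-flow min-cut theorem, max flow = min cut = 6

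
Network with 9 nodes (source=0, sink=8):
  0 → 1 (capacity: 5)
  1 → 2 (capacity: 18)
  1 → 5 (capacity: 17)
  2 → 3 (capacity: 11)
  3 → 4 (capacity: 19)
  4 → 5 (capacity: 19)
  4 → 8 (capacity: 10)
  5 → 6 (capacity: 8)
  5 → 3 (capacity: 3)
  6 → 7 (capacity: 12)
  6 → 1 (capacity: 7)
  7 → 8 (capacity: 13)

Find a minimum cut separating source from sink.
Min cut value = 5, edges: (0,1)

Min cut value: 5
Partition: S = [0], T = [1, 2, 3, 4, 5, 6, 7, 8]
Cut edges: (0,1)

By max-flow min-cut theorem, max flow = min cut = 5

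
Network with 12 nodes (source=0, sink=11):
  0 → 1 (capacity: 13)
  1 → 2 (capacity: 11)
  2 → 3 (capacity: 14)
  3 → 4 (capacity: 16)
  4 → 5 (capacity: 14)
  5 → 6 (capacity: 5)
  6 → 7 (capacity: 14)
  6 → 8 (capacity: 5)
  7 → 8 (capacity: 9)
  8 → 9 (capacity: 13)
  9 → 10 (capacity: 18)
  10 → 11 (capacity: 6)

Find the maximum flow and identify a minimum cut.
Max flow = 5, Min cut edges: (5,6)

Maximum flow: 5
Minimum cut: (5,6)
Partition: S = [0, 1, 2, 3, 4, 5], T = [6, 7, 8, 9, 10, 11]

Max-flow min-cut theorem verified: both equal 5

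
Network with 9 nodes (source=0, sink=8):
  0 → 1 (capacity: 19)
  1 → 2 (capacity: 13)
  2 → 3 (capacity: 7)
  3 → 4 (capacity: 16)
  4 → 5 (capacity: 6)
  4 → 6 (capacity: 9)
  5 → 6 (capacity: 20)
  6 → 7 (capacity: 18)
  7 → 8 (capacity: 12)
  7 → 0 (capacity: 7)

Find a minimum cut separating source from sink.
Min cut value = 7, edges: (2,3)

Min cut value: 7
Partition: S = [0, 1, 2], T = [3, 4, 5, 6, 7, 8]
Cut edges: (2,3)

By max-flow min-cut theorem, max flow = min cut = 7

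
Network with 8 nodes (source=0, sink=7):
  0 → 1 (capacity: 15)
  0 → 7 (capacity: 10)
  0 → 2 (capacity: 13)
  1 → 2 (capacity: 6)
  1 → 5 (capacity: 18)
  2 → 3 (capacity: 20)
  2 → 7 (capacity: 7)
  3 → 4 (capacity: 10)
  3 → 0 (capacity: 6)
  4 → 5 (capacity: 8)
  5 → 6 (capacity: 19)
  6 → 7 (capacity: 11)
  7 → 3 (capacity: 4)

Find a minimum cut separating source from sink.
Min cut value = 28, edges: (0,7), (2,7), (6,7)

Min cut value: 28
Partition: S = [0, 1, 2, 3, 4, 5, 6], T = [7]
Cut edges: (0,7), (2,7), (6,7)

By max-flow min-cut theorem, max flow = min cut = 28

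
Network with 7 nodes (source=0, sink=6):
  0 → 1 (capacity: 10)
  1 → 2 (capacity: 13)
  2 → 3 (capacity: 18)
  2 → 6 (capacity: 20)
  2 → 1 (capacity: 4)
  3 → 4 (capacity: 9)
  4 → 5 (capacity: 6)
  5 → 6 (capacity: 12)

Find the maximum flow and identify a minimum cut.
Max flow = 10, Min cut edges: (0,1)

Maximum flow: 10
Minimum cut: (0,1)
Partition: S = [0], T = [1, 2, 3, 4, 5, 6]

Max-flow min-cut theorem verified: both equal 10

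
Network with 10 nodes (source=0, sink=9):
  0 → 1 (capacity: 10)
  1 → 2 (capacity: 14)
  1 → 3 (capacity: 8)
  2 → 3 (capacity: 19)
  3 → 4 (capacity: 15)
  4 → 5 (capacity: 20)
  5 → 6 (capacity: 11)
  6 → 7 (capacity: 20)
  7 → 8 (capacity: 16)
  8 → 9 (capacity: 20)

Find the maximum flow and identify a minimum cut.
Max flow = 10, Min cut edges: (0,1)

Maximum flow: 10
Minimum cut: (0,1)
Partition: S = [0], T = [1, 2, 3, 4, 5, 6, 7, 8, 9]

Max-flow min-cut theorem verified: both equal 10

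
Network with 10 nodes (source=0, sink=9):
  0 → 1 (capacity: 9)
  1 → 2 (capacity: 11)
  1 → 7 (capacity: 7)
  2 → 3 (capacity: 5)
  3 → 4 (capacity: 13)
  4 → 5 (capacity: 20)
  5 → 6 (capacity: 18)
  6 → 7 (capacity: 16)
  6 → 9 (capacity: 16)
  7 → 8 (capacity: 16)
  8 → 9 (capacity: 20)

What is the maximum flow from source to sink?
Maximum flow = 9

Max flow: 9

Flow assignment:
  0 → 1: 9/9
  1 → 2: 2/11
  1 → 7: 7/7
  2 → 3: 2/5
  3 → 4: 2/13
  4 → 5: 2/20
  5 → 6: 2/18
  6 → 9: 2/16
  7 → 8: 7/16
  8 → 9: 7/20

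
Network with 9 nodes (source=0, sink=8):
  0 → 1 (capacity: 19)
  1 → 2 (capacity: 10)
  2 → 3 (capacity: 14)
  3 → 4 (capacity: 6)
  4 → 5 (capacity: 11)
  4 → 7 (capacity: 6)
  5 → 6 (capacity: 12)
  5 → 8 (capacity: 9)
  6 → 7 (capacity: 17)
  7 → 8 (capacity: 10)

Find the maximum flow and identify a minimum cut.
Max flow = 6, Min cut edges: (3,4)

Maximum flow: 6
Minimum cut: (3,4)
Partition: S = [0, 1, 2, 3], T = [4, 5, 6, 7, 8]

Max-flow min-cut theorem verified: both equal 6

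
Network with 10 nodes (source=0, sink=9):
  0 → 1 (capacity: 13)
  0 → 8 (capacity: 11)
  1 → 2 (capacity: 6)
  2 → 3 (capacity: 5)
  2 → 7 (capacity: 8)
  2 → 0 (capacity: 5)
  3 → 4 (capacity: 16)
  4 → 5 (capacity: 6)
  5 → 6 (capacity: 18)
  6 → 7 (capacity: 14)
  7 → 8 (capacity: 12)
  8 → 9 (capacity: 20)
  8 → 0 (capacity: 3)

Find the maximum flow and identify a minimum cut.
Max flow = 17, Min cut edges: (0,8), (1,2)

Maximum flow: 17
Minimum cut: (0,8), (1,2)
Partition: S = [0, 1], T = [2, 3, 4, 5, 6, 7, 8, 9]

Max-flow min-cut theorem verified: both equal 17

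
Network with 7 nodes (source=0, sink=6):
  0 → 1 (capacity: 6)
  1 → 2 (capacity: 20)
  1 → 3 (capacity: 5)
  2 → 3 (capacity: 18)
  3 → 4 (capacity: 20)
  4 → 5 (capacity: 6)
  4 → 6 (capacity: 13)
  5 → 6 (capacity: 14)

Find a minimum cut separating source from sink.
Min cut value = 6, edges: (0,1)

Min cut value: 6
Partition: S = [0], T = [1, 2, 3, 4, 5, 6]
Cut edges: (0,1)

By max-flow min-cut theorem, max flow = min cut = 6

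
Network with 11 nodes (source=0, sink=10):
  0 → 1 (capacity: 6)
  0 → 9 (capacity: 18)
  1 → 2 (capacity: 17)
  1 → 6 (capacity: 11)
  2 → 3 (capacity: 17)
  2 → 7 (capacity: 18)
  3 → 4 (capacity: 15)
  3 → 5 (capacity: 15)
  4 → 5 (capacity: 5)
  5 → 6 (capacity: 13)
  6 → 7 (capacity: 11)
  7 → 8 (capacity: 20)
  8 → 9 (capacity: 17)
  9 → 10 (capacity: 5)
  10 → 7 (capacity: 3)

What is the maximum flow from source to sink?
Maximum flow = 5

Max flow: 5

Flow assignment:
  0 → 1: 5/6
  1 → 2: 5/17
  2 → 7: 5/18
  7 → 8: 5/20
  8 → 9: 5/17
  9 → 10: 5/5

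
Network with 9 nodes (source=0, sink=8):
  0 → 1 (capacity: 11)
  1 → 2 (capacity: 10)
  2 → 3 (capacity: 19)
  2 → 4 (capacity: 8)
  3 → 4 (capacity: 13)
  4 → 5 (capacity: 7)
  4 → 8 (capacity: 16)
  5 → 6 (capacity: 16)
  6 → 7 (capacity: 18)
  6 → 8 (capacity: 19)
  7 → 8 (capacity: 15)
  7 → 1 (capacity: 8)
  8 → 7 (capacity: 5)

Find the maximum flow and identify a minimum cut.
Max flow = 10, Min cut edges: (1,2)

Maximum flow: 10
Minimum cut: (1,2)
Partition: S = [0, 1], T = [2, 3, 4, 5, 6, 7, 8]

Max-flow min-cut theorem verified: both equal 10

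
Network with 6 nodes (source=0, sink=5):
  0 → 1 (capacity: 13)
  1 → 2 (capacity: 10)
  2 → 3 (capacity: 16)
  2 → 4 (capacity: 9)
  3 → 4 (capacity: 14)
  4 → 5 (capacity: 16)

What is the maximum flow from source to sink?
Maximum flow = 10

Max flow: 10

Flow assignment:
  0 → 1: 10/13
  1 → 2: 10/10
  2 → 3: 1/16
  2 → 4: 9/9
  3 → 4: 1/14
  4 → 5: 10/16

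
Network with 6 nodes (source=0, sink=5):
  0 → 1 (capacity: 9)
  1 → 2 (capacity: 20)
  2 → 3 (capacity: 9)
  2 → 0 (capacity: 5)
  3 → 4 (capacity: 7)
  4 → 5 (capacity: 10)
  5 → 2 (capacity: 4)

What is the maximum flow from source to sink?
Maximum flow = 7

Max flow: 7

Flow assignment:
  0 → 1: 9/9
  1 → 2: 9/20
  2 → 3: 7/9
  2 → 0: 2/5
  3 → 4: 7/7
  4 → 5: 7/10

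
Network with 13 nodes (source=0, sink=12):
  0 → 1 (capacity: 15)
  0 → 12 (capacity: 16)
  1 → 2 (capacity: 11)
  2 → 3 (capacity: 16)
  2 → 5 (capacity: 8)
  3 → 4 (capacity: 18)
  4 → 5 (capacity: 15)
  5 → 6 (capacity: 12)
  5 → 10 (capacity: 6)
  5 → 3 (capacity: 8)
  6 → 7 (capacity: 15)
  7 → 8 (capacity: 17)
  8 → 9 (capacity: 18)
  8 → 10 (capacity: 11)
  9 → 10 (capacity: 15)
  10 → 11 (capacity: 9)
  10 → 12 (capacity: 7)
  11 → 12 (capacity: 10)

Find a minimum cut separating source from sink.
Min cut value = 27, edges: (0,12), (1,2)

Min cut value: 27
Partition: S = [0, 1], T = [2, 3, 4, 5, 6, 7, 8, 9, 10, 11, 12]
Cut edges: (0,12), (1,2)

By max-flow min-cut theorem, max flow = min cut = 27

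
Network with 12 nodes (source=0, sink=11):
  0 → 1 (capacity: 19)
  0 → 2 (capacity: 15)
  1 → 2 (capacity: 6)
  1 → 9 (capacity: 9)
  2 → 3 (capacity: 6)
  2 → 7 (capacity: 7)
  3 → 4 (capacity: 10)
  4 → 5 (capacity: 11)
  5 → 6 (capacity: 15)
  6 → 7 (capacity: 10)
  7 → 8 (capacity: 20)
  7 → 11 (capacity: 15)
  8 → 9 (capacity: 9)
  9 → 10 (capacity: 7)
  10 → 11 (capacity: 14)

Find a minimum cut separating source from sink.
Min cut value = 20, edges: (2,3), (2,7), (9,10)

Min cut value: 20
Partition: S = [0, 1, 2, 8, 9], T = [3, 4, 5, 6, 7, 10, 11]
Cut edges: (2,3), (2,7), (9,10)

By max-flow min-cut theorem, max flow = min cut = 20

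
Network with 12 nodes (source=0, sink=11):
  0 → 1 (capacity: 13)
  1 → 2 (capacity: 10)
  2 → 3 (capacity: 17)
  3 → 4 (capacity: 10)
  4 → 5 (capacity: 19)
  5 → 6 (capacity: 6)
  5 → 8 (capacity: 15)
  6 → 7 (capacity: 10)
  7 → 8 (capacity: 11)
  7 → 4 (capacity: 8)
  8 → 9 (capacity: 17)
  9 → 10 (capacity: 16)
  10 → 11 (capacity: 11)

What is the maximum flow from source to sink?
Maximum flow = 10

Max flow: 10

Flow assignment:
  0 → 1: 10/13
  1 → 2: 10/10
  2 → 3: 10/17
  3 → 4: 10/10
  4 → 5: 10/19
  5 → 8: 10/15
  8 → 9: 10/17
  9 → 10: 10/16
  10 → 11: 10/11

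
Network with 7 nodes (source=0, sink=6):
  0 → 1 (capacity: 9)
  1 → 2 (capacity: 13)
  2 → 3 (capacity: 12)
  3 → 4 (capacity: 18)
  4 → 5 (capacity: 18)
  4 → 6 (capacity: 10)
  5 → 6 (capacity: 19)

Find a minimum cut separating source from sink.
Min cut value = 9, edges: (0,1)

Min cut value: 9
Partition: S = [0], T = [1, 2, 3, 4, 5, 6]
Cut edges: (0,1)

By max-flow min-cut theorem, max flow = min cut = 9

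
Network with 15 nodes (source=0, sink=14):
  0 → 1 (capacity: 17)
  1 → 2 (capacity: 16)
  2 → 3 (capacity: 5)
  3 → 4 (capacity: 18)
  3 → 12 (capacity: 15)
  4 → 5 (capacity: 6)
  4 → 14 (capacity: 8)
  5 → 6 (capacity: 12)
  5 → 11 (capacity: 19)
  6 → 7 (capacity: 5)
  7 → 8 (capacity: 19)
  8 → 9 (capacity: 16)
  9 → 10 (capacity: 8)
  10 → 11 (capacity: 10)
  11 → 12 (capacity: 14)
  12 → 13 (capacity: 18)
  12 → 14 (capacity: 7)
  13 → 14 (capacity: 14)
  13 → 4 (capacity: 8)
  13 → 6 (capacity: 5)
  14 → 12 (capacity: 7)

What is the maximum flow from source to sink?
Maximum flow = 5

Max flow: 5

Flow assignment:
  0 → 1: 5/17
  1 → 2: 5/16
  2 → 3: 5/5
  3 → 4: 5/18
  4 → 14: 5/8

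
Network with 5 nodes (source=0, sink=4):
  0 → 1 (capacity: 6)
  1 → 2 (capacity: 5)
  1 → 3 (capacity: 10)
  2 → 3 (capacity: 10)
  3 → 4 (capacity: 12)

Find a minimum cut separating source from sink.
Min cut value = 6, edges: (0,1)

Min cut value: 6
Partition: S = [0], T = [1, 2, 3, 4]
Cut edges: (0,1)

By max-flow min-cut theorem, max flow = min cut = 6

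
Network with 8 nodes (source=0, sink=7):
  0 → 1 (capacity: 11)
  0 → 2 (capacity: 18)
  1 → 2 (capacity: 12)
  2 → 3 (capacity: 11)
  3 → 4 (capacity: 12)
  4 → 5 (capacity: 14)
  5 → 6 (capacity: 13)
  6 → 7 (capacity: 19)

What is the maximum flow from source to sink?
Maximum flow = 11

Max flow: 11

Flow assignment:
  0 → 1: 11/11
  1 → 2: 11/12
  2 → 3: 11/11
  3 → 4: 11/12
  4 → 5: 11/14
  5 → 6: 11/13
  6 → 7: 11/19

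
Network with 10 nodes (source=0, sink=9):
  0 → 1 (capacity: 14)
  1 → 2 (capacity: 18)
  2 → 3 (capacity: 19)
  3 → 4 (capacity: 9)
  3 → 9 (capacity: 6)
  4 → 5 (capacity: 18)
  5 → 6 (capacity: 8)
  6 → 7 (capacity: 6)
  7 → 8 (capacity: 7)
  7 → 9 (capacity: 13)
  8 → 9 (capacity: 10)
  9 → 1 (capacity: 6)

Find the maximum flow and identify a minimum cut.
Max flow = 12, Min cut edges: (3,9), (6,7)

Maximum flow: 12
Minimum cut: (3,9), (6,7)
Partition: S = [0, 1, 2, 3, 4, 5, 6], T = [7, 8, 9]

Max-flow min-cut theorem verified: both equal 12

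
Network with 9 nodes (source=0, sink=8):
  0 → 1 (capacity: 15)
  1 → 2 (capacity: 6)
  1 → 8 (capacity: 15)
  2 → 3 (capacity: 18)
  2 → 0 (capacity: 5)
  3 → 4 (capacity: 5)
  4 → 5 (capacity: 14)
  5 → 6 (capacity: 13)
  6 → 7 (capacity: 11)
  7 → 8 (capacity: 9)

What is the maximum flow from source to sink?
Maximum flow = 15

Max flow: 15

Flow assignment:
  0 → 1: 15/15
  1 → 8: 15/15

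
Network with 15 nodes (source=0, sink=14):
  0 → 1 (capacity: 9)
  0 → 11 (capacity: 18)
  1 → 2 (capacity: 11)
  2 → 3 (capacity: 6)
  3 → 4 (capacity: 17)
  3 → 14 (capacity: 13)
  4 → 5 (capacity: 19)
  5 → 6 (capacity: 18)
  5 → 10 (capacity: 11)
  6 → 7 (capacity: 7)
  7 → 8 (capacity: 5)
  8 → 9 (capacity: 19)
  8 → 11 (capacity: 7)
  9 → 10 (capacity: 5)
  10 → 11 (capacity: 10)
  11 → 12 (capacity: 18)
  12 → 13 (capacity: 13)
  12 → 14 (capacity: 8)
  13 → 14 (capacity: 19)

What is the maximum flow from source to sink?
Maximum flow = 24

Max flow: 24

Flow assignment:
  0 → 1: 6/9
  0 → 11: 18/18
  1 → 2: 6/11
  2 → 3: 6/6
  3 → 14: 6/13
  11 → 12: 18/18
  12 → 13: 10/13
  12 → 14: 8/8
  13 → 14: 10/19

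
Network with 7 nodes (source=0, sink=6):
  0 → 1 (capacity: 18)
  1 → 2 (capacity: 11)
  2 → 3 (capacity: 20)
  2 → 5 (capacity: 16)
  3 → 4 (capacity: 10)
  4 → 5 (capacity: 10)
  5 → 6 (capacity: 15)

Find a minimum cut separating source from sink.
Min cut value = 11, edges: (1,2)

Min cut value: 11
Partition: S = [0, 1], T = [2, 3, 4, 5, 6]
Cut edges: (1,2)

By max-flow min-cut theorem, max flow = min cut = 11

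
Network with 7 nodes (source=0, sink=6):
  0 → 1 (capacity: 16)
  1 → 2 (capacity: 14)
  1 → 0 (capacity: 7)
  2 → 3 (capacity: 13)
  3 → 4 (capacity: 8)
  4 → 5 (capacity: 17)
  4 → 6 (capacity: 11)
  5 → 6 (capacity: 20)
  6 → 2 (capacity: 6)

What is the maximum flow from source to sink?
Maximum flow = 8

Max flow: 8

Flow assignment:
  0 → 1: 8/16
  1 → 2: 8/14
  2 → 3: 8/13
  3 → 4: 8/8
  4 → 6: 8/11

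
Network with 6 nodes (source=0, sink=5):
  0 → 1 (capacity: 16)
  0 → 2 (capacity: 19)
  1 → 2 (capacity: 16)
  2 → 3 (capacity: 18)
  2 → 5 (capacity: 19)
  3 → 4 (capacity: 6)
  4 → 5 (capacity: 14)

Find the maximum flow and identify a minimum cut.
Max flow = 25, Min cut edges: (2,5), (3,4)

Maximum flow: 25
Minimum cut: (2,5), (3,4)
Partition: S = [0, 1, 2, 3], T = [4, 5]

Max-flow min-cut theorem verified: both equal 25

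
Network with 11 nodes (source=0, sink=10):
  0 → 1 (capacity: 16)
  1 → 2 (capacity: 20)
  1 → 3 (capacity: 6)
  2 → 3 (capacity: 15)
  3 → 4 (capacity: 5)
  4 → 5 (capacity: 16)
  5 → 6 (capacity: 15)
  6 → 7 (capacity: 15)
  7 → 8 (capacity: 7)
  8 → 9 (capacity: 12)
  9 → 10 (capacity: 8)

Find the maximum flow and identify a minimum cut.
Max flow = 5, Min cut edges: (3,4)

Maximum flow: 5
Minimum cut: (3,4)
Partition: S = [0, 1, 2, 3], T = [4, 5, 6, 7, 8, 9, 10]

Max-flow min-cut theorem verified: both equal 5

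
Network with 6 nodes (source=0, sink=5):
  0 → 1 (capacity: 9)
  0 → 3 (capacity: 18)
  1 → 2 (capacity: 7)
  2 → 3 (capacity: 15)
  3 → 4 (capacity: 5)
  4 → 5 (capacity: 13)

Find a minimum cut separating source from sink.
Min cut value = 5, edges: (3,4)

Min cut value: 5
Partition: S = [0, 1, 2, 3], T = [4, 5]
Cut edges: (3,4)

By max-flow min-cut theorem, max flow = min cut = 5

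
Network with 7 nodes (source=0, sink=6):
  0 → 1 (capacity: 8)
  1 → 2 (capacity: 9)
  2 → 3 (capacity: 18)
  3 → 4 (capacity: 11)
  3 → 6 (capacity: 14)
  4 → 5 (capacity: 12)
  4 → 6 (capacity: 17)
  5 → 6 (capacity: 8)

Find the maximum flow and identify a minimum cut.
Max flow = 8, Min cut edges: (0,1)

Maximum flow: 8
Minimum cut: (0,1)
Partition: S = [0], T = [1, 2, 3, 4, 5, 6]

Max-flow min-cut theorem verified: both equal 8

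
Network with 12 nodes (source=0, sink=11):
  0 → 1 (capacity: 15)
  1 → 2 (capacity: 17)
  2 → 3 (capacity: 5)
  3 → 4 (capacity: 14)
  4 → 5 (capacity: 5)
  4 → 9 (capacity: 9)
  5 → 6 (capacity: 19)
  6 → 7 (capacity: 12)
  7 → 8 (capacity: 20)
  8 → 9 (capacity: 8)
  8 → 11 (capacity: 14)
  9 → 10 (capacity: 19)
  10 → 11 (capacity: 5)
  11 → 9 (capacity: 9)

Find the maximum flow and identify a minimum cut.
Max flow = 5, Min cut edges: (2,3)

Maximum flow: 5
Minimum cut: (2,3)
Partition: S = [0, 1, 2], T = [3, 4, 5, 6, 7, 8, 9, 10, 11]

Max-flow min-cut theorem verified: both equal 5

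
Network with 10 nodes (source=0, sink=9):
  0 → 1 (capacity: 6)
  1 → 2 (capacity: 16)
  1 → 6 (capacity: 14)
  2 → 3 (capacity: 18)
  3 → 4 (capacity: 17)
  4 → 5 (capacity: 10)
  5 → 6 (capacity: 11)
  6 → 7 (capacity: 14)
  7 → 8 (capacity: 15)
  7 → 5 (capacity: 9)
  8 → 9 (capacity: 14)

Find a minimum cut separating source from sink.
Min cut value = 6, edges: (0,1)

Min cut value: 6
Partition: S = [0], T = [1, 2, 3, 4, 5, 6, 7, 8, 9]
Cut edges: (0,1)

By max-flow min-cut theorem, max flow = min cut = 6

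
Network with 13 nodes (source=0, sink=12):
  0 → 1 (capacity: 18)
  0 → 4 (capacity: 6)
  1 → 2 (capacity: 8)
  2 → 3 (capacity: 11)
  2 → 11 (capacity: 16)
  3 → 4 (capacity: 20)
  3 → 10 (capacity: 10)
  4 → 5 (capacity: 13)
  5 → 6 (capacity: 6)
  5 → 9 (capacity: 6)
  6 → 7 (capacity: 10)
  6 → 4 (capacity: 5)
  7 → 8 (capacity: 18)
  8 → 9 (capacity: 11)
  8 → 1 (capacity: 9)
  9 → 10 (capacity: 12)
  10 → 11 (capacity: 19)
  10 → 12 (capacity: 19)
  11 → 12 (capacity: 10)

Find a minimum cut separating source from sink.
Min cut value = 14, edges: (0,4), (1,2)

Min cut value: 14
Partition: S = [0, 1], T = [2, 3, 4, 5, 6, 7, 8, 9, 10, 11, 12]
Cut edges: (0,4), (1,2)

By max-flow min-cut theorem, max flow = min cut = 14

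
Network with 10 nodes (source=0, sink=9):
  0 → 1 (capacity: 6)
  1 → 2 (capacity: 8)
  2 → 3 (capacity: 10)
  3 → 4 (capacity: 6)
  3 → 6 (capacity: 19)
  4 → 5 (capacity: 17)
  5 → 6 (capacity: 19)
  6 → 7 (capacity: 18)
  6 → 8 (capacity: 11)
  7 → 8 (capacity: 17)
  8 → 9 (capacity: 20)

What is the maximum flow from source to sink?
Maximum flow = 6

Max flow: 6

Flow assignment:
  0 → 1: 6/6
  1 → 2: 6/8
  2 → 3: 6/10
  3 → 6: 6/19
  6 → 8: 6/11
  8 → 9: 6/20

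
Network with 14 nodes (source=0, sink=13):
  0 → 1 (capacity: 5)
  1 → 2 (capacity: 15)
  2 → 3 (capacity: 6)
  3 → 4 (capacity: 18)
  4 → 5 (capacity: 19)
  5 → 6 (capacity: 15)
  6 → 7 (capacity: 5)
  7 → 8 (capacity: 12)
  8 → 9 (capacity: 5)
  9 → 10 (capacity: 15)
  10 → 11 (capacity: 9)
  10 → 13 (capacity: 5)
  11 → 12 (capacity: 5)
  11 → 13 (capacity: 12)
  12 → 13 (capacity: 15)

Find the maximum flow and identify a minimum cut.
Max flow = 5, Min cut edges: (8,9)

Maximum flow: 5
Minimum cut: (8,9)
Partition: S = [0, 1, 2, 3, 4, 5, 6, 7, 8], T = [9, 10, 11, 12, 13]

Max-flow min-cut theorem verified: both equal 5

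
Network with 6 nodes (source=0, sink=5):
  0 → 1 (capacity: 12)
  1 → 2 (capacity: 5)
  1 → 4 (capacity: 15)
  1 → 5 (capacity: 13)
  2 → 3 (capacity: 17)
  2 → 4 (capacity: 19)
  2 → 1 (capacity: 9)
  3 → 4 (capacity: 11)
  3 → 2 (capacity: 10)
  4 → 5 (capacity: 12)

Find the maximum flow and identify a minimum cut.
Max flow = 12, Min cut edges: (0,1)

Maximum flow: 12
Minimum cut: (0,1)
Partition: S = [0], T = [1, 2, 3, 4, 5]

Max-flow min-cut theorem verified: both equal 12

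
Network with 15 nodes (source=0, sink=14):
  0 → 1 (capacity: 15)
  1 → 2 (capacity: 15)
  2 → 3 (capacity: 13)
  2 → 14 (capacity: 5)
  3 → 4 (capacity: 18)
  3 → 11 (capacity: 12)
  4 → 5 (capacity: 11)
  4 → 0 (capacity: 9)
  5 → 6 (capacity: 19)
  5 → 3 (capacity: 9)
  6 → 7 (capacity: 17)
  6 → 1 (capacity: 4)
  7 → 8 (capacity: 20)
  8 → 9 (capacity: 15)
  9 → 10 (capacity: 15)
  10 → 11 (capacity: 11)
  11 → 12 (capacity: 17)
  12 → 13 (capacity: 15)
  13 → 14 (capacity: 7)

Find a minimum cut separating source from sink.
Min cut value = 12, edges: (2,14), (13,14)

Min cut value: 12
Partition: S = [0, 1, 2, 3, 4, 5, 6, 7, 8, 9, 10, 11, 12, 13], T = [14]
Cut edges: (2,14), (13,14)

By max-flow min-cut theorem, max flow = min cut = 12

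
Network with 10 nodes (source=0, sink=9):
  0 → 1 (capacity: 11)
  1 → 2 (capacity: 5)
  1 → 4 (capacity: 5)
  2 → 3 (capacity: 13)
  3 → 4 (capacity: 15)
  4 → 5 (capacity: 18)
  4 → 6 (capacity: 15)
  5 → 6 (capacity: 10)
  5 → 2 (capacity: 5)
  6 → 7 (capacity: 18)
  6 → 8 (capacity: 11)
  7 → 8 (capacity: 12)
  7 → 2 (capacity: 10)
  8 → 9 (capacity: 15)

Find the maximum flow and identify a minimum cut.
Max flow = 10, Min cut edges: (1,2), (1,4)

Maximum flow: 10
Minimum cut: (1,2), (1,4)
Partition: S = [0, 1], T = [2, 3, 4, 5, 6, 7, 8, 9]

Max-flow min-cut theorem verified: both equal 10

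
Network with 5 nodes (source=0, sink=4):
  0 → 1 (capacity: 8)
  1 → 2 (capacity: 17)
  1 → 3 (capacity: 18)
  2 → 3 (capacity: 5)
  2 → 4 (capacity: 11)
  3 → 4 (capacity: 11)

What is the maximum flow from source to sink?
Maximum flow = 8

Max flow: 8

Flow assignment:
  0 → 1: 8/8
  1 → 2: 8/17
  2 → 4: 8/11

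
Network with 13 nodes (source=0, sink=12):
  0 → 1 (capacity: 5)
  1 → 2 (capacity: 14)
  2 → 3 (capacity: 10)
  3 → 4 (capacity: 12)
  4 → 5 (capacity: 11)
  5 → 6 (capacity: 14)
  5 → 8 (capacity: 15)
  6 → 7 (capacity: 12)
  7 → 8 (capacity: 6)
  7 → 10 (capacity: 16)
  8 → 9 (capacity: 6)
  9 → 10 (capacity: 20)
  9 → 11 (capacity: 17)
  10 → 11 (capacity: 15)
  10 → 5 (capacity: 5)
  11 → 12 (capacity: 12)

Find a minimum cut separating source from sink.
Min cut value = 5, edges: (0,1)

Min cut value: 5
Partition: S = [0], T = [1, 2, 3, 4, 5, 6, 7, 8, 9, 10, 11, 12]
Cut edges: (0,1)

By max-flow min-cut theorem, max flow = min cut = 5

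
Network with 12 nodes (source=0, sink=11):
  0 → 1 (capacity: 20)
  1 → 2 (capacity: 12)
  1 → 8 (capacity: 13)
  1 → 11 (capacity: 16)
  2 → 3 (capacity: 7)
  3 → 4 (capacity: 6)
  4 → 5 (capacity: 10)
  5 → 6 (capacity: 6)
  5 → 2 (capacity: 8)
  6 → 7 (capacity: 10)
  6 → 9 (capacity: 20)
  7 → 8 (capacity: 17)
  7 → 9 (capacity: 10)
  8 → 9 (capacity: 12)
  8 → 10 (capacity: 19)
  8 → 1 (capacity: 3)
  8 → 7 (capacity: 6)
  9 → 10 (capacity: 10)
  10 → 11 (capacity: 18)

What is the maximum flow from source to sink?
Maximum flow = 20

Max flow: 20

Flow assignment:
  0 → 1: 20/20
  1 → 8: 4/13
  1 → 11: 16/16
  8 → 10: 4/19
  10 → 11: 4/18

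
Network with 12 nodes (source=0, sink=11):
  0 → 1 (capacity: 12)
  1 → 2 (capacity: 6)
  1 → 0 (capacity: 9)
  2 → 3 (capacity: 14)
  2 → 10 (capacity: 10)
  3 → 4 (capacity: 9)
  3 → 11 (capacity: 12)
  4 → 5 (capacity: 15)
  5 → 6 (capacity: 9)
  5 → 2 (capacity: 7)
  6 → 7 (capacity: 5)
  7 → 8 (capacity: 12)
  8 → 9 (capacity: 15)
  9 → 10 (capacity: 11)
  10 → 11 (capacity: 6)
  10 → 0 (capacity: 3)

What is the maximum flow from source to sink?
Maximum flow = 6

Max flow: 6

Flow assignment:
  0 → 1: 6/12
  1 → 2: 6/6
  2 → 3: 6/14
  3 → 11: 6/12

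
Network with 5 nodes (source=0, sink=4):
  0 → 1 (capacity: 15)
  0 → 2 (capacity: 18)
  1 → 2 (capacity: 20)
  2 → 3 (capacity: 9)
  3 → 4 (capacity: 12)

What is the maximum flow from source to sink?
Maximum flow = 9

Max flow: 9

Flow assignment:
  0 → 1: 9/15
  1 → 2: 9/20
  2 → 3: 9/9
  3 → 4: 9/12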